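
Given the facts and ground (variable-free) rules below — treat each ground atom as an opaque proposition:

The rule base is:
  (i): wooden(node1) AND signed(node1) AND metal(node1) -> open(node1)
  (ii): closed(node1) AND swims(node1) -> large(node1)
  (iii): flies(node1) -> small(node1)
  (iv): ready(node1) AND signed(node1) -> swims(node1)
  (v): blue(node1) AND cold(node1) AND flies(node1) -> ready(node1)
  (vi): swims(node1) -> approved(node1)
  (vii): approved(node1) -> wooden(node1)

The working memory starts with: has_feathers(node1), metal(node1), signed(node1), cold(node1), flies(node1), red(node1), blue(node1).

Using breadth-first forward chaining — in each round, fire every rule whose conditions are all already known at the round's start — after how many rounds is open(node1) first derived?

5

Round 1 fires (iii), (v), giving small(node1), ready(node1).
Round 2 fires (iv), giving swims(node1).
Round 3 fires (vi), giving approved(node1).
Round 4 fires (vii), giving wooden(node1).
Round 5 fires (i), giving open(node1).
open(node1) first appears in round 5.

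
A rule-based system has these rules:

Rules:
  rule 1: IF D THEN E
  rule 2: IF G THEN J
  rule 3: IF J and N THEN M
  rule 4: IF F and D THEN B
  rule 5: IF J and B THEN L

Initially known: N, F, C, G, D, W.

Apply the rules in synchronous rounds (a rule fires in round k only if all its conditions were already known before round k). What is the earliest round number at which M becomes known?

2

[1] rule 1 [IF D THEN E]; rule 2 [IF G THEN J]; rule 4 [IF F and D THEN B]. ⇒ new: E, J, B.
[2] rule 3 [IF J and N THEN M]; rule 5 [IF J and B THEN L]. ⇒ new: M, L.
M first appears in round 2.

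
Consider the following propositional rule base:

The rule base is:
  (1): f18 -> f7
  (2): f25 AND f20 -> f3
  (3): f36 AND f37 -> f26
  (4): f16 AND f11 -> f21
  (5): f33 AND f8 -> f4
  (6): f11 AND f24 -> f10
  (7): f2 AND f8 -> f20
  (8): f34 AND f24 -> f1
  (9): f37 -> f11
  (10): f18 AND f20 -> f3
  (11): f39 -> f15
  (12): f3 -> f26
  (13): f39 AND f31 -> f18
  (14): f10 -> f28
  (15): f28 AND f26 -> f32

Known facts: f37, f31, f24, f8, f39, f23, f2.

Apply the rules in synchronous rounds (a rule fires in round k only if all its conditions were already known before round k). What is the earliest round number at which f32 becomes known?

4

Round 1 fires (7), (9), (11), (13), giving f20, f11, f15, f18.
Round 2 fires (1), (6), (10), giving f7, f10, f3.
Round 3 fires (12), (14), giving f26, f28.
Round 4 fires (15), giving f32.
f32 first appears in round 4.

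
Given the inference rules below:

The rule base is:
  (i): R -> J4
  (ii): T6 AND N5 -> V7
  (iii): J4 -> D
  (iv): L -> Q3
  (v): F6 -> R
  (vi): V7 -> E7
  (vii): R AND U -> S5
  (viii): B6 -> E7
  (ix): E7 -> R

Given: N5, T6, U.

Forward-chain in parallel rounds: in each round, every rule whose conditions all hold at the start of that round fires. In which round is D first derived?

Round 1: (ii) [T6 AND N5 -> V7]. New: V7.
Round 2: (vi) [V7 -> E7]. New: E7.
Round 3: (ix) [E7 -> R]. New: R.
Round 4: (i) [R -> J4]; (vii) [R AND U -> S5]. New: J4, S5.
Round 5: (iii) [J4 -> D]. New: D.
D first appears in round 5.

5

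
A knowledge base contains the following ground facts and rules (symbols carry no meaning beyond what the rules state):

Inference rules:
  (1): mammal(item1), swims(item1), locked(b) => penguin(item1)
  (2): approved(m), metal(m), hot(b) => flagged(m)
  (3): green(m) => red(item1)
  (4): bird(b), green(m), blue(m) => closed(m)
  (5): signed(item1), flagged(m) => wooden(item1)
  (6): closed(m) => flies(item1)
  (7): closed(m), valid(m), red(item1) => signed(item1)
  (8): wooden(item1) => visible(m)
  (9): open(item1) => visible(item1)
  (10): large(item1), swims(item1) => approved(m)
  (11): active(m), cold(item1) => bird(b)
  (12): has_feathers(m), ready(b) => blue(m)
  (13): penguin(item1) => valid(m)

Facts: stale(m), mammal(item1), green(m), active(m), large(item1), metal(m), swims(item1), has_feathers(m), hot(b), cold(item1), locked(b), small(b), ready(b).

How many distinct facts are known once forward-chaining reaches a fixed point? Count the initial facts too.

Round 1: (1) [mammal(item1), swims(item1), locked(b) => penguin(item1)]; (3) [green(m) => red(item1)]; (10) [large(item1), swims(item1) => approved(m)]; (11) [active(m), cold(item1) => bird(b)]; (12) [has_feathers(m), ready(b) => blue(m)]. New: penguin(item1), red(item1), approved(m), bird(b), blue(m).
Round 2: (2) [approved(m), metal(m), hot(b) => flagged(m)]; (4) [bird(b), green(m), blue(m) => closed(m)]; (13) [penguin(item1) => valid(m)]. New: flagged(m), closed(m), valid(m).
Round 3: (6) [closed(m) => flies(item1)]; (7) [closed(m), valid(m), red(item1) => signed(item1)]. New: flies(item1), signed(item1).
Round 4: (5) [signed(item1), flagged(m) => wooden(item1)]. New: wooden(item1).
Round 5: (8) [wooden(item1) => visible(m)]. New: visible(m).
Closure: {active(m), approved(m), bird(b), blue(m), closed(m), cold(item1), flagged(m), flies(item1), green(m), has_feathers(m), hot(b), large(item1), locked(b), mammal(item1), metal(m), penguin(item1), ready(b), red(item1), signed(item1), small(b), stale(m), swims(item1), valid(m), visible(m), wooden(item1)} — 25 facts.

25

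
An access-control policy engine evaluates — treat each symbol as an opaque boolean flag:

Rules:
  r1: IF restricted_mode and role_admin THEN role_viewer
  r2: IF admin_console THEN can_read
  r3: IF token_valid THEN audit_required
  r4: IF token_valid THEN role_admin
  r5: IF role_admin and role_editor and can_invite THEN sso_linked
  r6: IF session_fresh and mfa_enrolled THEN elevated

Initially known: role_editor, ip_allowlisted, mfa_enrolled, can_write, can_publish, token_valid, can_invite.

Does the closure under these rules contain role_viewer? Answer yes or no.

no

Round 1: r3 [IF token_valid THEN audit_required]; r4 [IF token_valid THEN role_admin]. Adds audit_required, role_admin.
Round 2: r5 [IF role_admin and role_editor and can_invite THEN sso_linked]. Adds sso_linked.
Fixed point reached. role_viewer is concluded only by r1; r1 needs restricted_mode (never derived).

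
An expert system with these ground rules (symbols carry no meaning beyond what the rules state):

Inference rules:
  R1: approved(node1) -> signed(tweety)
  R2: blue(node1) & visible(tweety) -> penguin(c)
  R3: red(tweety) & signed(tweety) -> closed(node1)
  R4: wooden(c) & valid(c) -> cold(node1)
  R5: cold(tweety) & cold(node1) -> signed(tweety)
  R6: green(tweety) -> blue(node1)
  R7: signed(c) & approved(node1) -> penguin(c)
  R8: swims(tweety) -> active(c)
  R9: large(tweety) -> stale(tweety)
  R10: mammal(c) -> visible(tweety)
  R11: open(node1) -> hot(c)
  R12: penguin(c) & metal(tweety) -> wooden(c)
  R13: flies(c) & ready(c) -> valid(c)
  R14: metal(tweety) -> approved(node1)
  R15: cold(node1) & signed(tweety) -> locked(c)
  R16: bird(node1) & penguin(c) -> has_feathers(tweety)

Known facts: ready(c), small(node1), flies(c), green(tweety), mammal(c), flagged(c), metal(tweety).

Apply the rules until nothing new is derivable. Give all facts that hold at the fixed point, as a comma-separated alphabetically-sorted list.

Round 1 fires R6, R10, R13, R14, giving blue(node1), visible(tweety), valid(c), approved(node1).
Round 2 fires R1, R2, giving signed(tweety), penguin(c).
Round 3 fires R12, giving wooden(c).
Round 4 fires R4, giving cold(node1).
Round 5 fires R15, giving locked(c).

approved(node1), blue(node1), cold(node1), flagged(c), flies(c), green(tweety), locked(c), mammal(c), metal(tweety), penguin(c), ready(c), signed(tweety), small(node1), valid(c), visible(tweety), wooden(c)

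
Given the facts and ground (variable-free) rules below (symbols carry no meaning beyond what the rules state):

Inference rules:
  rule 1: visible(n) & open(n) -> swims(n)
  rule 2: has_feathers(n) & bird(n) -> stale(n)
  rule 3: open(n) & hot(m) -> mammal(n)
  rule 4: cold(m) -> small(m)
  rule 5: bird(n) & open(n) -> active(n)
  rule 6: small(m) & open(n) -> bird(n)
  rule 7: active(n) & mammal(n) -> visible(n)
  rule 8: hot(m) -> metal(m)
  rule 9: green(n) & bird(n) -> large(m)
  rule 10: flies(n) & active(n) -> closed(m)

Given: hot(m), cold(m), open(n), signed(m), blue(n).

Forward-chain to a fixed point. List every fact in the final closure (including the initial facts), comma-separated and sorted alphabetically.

[1] rule 3 [open(n) & hot(m) -> mammal(n)]; rule 4 [cold(m) -> small(m)]; rule 8 [hot(m) -> metal(m)]. ⇒ new: mammal(n), small(m), metal(m).
[2] rule 6 [small(m) & open(n) -> bird(n)]. ⇒ new: bird(n).
[3] rule 5 [bird(n) & open(n) -> active(n)]. ⇒ new: active(n).
[4] rule 7 [active(n) & mammal(n) -> visible(n)]. ⇒ new: visible(n).
[5] rule 1 [visible(n) & open(n) -> swims(n)]. ⇒ new: swims(n).

active(n), bird(n), blue(n), cold(m), hot(m), mammal(n), metal(m), open(n), signed(m), small(m), swims(n), visible(n)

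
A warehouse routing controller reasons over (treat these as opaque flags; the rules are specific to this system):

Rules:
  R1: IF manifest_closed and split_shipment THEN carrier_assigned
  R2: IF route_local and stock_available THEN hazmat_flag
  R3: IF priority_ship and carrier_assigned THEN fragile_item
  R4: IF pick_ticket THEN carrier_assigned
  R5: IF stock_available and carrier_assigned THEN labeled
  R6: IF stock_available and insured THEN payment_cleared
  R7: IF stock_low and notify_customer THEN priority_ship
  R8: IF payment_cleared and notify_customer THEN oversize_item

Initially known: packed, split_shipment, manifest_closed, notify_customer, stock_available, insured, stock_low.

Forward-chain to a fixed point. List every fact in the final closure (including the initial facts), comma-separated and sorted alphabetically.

carrier_assigned, fragile_item, insured, labeled, manifest_closed, notify_customer, oversize_item, packed, payment_cleared, priority_ship, split_shipment, stock_available, stock_low

Round 1 — R1, R6, R7, derive carrier_assigned, payment_cleared, priority_ship.
Round 2 — R3, R5, R8, derive fragile_item, labeled, oversize_item.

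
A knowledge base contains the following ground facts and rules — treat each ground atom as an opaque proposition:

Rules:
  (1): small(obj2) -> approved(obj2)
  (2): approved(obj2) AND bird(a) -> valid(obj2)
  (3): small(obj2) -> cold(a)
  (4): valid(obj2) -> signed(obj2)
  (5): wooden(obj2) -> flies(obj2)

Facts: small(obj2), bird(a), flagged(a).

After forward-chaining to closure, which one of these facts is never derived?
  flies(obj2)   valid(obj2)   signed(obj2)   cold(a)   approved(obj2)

flies(obj2)

Round 1 — (1), (3), derive approved(obj2), cold(a).
Round 2 — (2), derive valid(obj2).
Round 3 — (4), derive signed(obj2).
Derived: valid(obj2) (round 2), approved(obj2) (round 1), signed(obj2) (round 3), cold(a) (round 1). flies(obj2) never appears in any round.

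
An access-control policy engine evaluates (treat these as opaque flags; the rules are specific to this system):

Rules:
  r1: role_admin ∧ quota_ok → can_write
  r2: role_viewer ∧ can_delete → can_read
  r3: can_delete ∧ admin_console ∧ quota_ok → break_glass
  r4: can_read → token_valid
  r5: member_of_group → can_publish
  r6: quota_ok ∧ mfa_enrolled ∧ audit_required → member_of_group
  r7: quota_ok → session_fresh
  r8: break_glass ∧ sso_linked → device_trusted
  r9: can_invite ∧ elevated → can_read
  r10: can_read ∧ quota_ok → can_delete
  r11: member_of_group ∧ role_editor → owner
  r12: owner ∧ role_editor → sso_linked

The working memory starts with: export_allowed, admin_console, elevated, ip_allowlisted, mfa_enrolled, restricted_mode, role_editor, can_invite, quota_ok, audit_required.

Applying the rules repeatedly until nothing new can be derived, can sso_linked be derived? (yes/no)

yes

Round 1 fires r6, r7, r9, giving member_of_group, session_fresh, can_read.
Round 2 fires r4, r5, r10, r11, giving token_valid, can_publish, can_delete, owner.
Round 3 fires r3, r12, giving break_glass, sso_linked.
Round 4 fires r8, giving device_trusted.
sso_linked appears in round 3, so it is derivable.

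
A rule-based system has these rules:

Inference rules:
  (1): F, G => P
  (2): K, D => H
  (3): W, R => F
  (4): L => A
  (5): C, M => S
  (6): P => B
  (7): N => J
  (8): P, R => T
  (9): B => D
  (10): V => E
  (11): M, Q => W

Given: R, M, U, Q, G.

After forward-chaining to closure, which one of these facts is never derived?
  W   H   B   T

Round 1 — (11), derive W.
Round 2 — (3), derive F.
Round 3 — (1), derive P.
Round 4 — (6), (8), derive B, T.
Round 5 — (9), derive D.
Derived: W (round 1), B (round 4), T (round 4). H never appears in any round.

H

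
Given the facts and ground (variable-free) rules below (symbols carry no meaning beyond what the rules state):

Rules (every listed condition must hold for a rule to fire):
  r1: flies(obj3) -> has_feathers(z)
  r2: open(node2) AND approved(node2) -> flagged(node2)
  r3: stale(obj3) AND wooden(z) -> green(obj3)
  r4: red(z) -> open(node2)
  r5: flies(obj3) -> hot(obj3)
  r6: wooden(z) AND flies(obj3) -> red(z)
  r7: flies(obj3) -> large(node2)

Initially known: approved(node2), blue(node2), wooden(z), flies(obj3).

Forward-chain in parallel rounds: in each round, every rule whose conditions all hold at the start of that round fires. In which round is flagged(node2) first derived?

3

Round 1 — r1, r5, r6, r7, derive has_feathers(z), hot(obj3), red(z), large(node2).
Round 2 — r4, derive open(node2).
Round 3 — r2, derive flagged(node2).
flagged(node2) first appears in round 3.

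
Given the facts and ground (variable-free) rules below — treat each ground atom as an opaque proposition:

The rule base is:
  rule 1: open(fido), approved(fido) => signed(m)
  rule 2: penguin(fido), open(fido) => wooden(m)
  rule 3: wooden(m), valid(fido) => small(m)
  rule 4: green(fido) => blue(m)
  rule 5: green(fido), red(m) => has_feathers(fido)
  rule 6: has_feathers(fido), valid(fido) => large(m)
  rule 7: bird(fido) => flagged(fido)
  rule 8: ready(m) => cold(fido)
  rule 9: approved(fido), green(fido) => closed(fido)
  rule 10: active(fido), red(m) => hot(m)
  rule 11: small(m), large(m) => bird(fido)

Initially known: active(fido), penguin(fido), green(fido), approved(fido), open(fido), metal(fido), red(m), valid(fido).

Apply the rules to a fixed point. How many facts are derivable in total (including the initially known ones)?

Round 1 fires rule 1, rule 2, rule 4, rule 5, rule 9, rule 10, giving signed(m), wooden(m), blue(m), has_feathers(fido), closed(fido), hot(m).
Round 2 fires rule 3, rule 6, giving small(m), large(m).
Round 3 fires rule 11, giving bird(fido).
Round 4 fires rule 7, giving flagged(fido).
Closure: {active(fido), approved(fido), bird(fido), blue(m), closed(fido), flagged(fido), green(fido), has_feathers(fido), hot(m), large(m), metal(fido), open(fido), penguin(fido), red(m), signed(m), small(m), valid(fido), wooden(m)} — 18 facts.

18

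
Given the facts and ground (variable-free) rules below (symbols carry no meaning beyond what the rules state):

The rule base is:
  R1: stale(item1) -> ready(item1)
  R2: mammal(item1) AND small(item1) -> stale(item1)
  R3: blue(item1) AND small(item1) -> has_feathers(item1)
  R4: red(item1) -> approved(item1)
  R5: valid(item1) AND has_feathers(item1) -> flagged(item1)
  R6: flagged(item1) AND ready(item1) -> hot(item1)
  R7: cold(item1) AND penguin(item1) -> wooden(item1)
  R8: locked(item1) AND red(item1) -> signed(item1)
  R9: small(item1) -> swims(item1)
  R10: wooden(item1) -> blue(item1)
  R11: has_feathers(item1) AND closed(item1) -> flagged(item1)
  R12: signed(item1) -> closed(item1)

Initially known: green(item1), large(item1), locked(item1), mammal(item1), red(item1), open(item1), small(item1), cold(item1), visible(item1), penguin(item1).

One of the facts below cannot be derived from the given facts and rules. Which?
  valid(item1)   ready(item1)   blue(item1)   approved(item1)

Round 1 — R2, R4, R7, R8, R9, derive stale(item1), approved(item1), wooden(item1), signed(item1), swims(item1).
Round 2 — R1, R10, R12, derive ready(item1), blue(item1), closed(item1).
Round 3 — R3, derive has_feathers(item1).
Round 4 — R11, derive flagged(item1).
Round 5 — R6, derive hot(item1).
Derived: approved(item1) (round 1), blue(item1) (round 2), ready(item1) (round 2). valid(item1) never appears in any round.

valid(item1)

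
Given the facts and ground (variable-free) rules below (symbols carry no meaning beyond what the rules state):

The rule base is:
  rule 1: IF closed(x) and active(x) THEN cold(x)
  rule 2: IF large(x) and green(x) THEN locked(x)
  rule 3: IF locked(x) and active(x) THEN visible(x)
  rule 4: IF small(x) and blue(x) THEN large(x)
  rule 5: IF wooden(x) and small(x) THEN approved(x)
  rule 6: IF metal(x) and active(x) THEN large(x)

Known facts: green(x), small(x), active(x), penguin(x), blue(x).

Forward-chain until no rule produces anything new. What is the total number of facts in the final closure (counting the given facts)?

8

[1] rule 4 [IF small(x) and blue(x) THEN large(x)]. ⇒ new: large(x).
[2] rule 2 [IF large(x) and green(x) THEN locked(x)]. ⇒ new: locked(x).
[3] rule 3 [IF locked(x) and active(x) THEN visible(x)]. ⇒ new: visible(x).
Closure: {active(x), blue(x), green(x), large(x), locked(x), penguin(x), small(x), visible(x)} — 8 facts.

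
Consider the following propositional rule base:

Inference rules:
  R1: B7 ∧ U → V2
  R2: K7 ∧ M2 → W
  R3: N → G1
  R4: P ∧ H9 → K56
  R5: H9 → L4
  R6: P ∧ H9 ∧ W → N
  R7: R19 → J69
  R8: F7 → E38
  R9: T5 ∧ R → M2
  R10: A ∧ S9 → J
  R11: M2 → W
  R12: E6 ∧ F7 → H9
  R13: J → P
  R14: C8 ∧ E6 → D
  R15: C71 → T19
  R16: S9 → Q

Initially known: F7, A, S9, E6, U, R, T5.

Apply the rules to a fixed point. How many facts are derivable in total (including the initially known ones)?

18

Round 1: R8 [F7 → E38]; R9 [T5 ∧ R → M2]; R10 [A ∧ S9 → J]; R12 [E6 ∧ F7 → H9]; R16 [S9 → Q]. New: E38, M2, J, H9, Q.
Round 2: R5 [H9 → L4]; R11 [M2 → W]; R13 [J → P]. New: L4, W, P.
Round 3: R4 [P ∧ H9 → K56]; R6 [P ∧ H9 ∧ W → N]. New: K56, N.
Round 4: R3 [N → G1]. New: G1.
Closure: {A, E38, E6, F7, G1, H9, J, K56, L4, M2, N, P, Q, R, S9, T5, U, W} — 18 facts.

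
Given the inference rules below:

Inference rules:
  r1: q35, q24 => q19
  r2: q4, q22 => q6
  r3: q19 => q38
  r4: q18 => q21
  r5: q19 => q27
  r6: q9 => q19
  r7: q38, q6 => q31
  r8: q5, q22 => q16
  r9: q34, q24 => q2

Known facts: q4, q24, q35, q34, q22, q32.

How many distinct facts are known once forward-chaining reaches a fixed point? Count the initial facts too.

Round 1: r1 [q35, q24 => q19]; r2 [q4, q22 => q6]; r9 [q34, q24 => q2]. Adds q19, q6, q2.
Round 2: r3 [q19 => q38]; r5 [q19 => q27]. Adds q38, q27.
Round 3: r7 [q38, q6 => q31]. Adds q31.
Closure: {q19, q2, q22, q24, q27, q31, q32, q34, q35, q38, q4, q6} — 12 facts.

12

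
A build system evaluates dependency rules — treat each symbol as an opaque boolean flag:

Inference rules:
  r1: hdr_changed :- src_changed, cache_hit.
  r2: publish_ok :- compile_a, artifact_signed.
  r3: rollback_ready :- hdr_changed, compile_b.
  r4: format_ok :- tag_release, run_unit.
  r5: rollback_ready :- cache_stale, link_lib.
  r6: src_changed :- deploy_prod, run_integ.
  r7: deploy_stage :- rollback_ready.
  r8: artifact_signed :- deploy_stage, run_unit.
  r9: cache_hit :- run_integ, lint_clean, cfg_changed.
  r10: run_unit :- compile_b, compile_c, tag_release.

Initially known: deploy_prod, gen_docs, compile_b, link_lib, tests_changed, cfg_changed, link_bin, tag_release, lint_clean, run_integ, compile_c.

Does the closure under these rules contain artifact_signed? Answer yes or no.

yes

[1] r6 [src_changed :- deploy_prod, run_integ.]; r9 [cache_hit :- run_integ, lint_clean, cfg_changed.]; r10 [run_unit :- compile_b, compile_c, tag_release.]. ⇒ new: src_changed, cache_hit, run_unit.
[2] r1 [hdr_changed :- src_changed, cache_hit.]; r4 [format_ok :- tag_release, run_unit.]. ⇒ new: hdr_changed, format_ok.
[3] r3 [rollback_ready :- hdr_changed, compile_b.]. ⇒ new: rollback_ready.
[4] r7 [deploy_stage :- rollback_ready.]. ⇒ new: deploy_stage.
[5] r8 [artifact_signed :- deploy_stage, run_unit.]. ⇒ new: artifact_signed.
artifact_signed appears in round 5, so it is derivable.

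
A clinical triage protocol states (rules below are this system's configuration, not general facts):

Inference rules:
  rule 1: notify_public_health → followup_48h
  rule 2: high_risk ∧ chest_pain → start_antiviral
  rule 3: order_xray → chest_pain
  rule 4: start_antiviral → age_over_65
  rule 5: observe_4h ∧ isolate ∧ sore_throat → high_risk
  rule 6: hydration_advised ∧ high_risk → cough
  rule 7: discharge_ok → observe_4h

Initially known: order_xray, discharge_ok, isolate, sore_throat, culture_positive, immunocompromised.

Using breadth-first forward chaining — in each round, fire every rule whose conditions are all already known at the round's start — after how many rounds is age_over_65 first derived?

[1] rule 3 [order_xray → chest_pain]; rule 7 [discharge_ok → observe_4h]. ⇒ new: chest_pain, observe_4h.
[2] rule 5 [observe_4h ∧ isolate ∧ sore_throat → high_risk]. ⇒ new: high_risk.
[3] rule 2 [high_risk ∧ chest_pain → start_antiviral]. ⇒ new: start_antiviral.
[4] rule 4 [start_antiviral → age_over_65]. ⇒ new: age_over_65.
age_over_65 first appears in round 4.

4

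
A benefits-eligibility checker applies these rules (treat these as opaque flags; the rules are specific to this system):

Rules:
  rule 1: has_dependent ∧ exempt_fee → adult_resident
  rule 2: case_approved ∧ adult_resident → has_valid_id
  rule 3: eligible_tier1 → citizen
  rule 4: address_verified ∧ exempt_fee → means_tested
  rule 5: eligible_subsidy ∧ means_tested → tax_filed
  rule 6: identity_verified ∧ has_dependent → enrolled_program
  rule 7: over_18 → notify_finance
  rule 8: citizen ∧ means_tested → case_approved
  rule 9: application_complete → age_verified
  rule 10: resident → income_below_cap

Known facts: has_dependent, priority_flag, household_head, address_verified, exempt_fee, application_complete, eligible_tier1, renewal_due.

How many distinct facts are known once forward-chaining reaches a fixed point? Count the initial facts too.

14

Round 1: rule 1 [has_dependent ∧ exempt_fee → adult_resident]; rule 3 [eligible_tier1 → citizen]; rule 4 [address_verified ∧ exempt_fee → means_tested]; rule 9 [application_complete → age_verified]. New: adult_resident, citizen, means_tested, age_verified.
Round 2: rule 8 [citizen ∧ means_tested → case_approved]. New: case_approved.
Round 3: rule 2 [case_approved ∧ adult_resident → has_valid_id]. New: has_valid_id.
Closure: {address_verified, adult_resident, age_verified, application_complete, case_approved, citizen, eligible_tier1, exempt_fee, has_dependent, has_valid_id, household_head, means_tested, priority_flag, renewal_due} — 14 facts.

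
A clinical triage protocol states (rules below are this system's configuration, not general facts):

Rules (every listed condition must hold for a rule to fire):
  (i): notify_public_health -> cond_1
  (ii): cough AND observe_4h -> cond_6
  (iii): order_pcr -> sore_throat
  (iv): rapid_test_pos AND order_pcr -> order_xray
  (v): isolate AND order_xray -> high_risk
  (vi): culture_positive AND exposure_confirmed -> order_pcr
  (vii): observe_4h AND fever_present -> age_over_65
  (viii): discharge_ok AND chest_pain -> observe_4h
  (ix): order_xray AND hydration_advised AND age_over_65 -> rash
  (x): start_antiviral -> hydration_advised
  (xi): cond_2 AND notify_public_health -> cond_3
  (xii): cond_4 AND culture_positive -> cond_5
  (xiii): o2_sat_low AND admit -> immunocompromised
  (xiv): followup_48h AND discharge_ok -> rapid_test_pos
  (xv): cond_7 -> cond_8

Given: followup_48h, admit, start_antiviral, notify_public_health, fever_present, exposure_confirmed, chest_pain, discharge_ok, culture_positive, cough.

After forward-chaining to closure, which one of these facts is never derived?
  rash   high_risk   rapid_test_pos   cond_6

high_risk

Round 1 — (i), (vi), (viii), (x), (xiv), derive cond_1, order_pcr, observe_4h, hydration_advised, rapid_test_pos.
Round 2 — (ii), (iii), (iv), (vii), derive cond_6, sore_throat, order_xray, age_over_65.
Round 3 — (ix), derive rash.
Derived: rapid_test_pos (round 1), cond_6 (round 2), rash (round 3). high_risk never appears in any round.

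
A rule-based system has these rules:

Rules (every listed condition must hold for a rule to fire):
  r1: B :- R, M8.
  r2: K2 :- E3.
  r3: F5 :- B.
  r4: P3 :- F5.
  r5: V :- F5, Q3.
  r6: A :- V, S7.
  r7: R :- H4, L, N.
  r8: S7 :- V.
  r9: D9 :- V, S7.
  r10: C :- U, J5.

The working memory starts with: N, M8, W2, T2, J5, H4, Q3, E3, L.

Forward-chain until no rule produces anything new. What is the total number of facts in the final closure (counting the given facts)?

Round 1: r2 [K2 :- E3.]; r7 [R :- H4, L, N.]. New: K2, R.
Round 2: r1 [B :- R, M8.]. New: B.
Round 3: r3 [F5 :- B.]. New: F5.
Round 4: r4 [P3 :- F5.]; r5 [V :- F5, Q3.]. New: P3, V.
Round 5: r8 [S7 :- V.]. New: S7.
Round 6: r6 [A :- V, S7.]; r9 [D9 :- V, S7.]. New: A, D9.
Closure: {A, B, D9, E3, F5, H4, J5, K2, L, M8, N, P3, Q3, R, S7, T2, V, W2} — 18 facts.

18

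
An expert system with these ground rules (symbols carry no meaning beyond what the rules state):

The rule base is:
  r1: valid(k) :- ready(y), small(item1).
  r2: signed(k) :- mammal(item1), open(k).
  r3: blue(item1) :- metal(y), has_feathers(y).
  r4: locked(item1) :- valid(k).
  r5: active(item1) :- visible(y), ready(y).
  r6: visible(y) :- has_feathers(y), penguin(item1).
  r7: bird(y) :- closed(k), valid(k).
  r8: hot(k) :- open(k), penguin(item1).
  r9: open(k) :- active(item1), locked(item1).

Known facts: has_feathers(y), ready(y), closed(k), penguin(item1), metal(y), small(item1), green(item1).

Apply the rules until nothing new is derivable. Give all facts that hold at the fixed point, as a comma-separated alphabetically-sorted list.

[1] r1 [valid(k) :- ready(y), small(item1).]; r3 [blue(item1) :- metal(y), has_feathers(y).]; r6 [visible(y) :- has_feathers(y), penguin(item1).]. ⇒ new: valid(k), blue(item1), visible(y).
[2] r4 [locked(item1) :- valid(k).]; r5 [active(item1) :- visible(y), ready(y).]; r7 [bird(y) :- closed(k), valid(k).]. ⇒ new: locked(item1), active(item1), bird(y).
[3] r9 [open(k) :- active(item1), locked(item1).]. ⇒ new: open(k).
[4] r8 [hot(k) :- open(k), penguin(item1).]. ⇒ new: hot(k).

active(item1), bird(y), blue(item1), closed(k), green(item1), has_feathers(y), hot(k), locked(item1), metal(y), open(k), penguin(item1), ready(y), small(item1), valid(k), visible(y)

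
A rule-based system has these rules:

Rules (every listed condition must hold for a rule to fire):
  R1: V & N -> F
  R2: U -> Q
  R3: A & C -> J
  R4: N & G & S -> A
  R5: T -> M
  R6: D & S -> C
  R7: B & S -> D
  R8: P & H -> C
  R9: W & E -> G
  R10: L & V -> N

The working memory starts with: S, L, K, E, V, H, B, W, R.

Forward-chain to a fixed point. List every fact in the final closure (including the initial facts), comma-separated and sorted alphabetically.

Round 1 fires R7, R9, R10, giving D, G, N.
Round 2 fires R1, R4, R6, giving F, A, C.
Round 3 fires R3, giving J.

A, B, C, D, E, F, G, H, J, K, L, N, R, S, V, W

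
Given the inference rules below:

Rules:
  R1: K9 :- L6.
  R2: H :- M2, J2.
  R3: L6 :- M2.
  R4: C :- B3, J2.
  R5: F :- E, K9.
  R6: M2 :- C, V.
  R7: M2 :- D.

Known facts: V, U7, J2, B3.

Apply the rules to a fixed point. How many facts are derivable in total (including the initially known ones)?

Round 1: R4 [C :- B3, J2.]. Adds C.
Round 2: R6 [M2 :- C, V.]. Adds M2.
Round 3: R2 [H :- M2, J2.]; R3 [L6 :- M2.]. Adds H, L6.
Round 4: R1 [K9 :- L6.]. Adds K9.
Closure: {B3, C, H, J2, K9, L6, M2, U7, V} — 9 facts.

9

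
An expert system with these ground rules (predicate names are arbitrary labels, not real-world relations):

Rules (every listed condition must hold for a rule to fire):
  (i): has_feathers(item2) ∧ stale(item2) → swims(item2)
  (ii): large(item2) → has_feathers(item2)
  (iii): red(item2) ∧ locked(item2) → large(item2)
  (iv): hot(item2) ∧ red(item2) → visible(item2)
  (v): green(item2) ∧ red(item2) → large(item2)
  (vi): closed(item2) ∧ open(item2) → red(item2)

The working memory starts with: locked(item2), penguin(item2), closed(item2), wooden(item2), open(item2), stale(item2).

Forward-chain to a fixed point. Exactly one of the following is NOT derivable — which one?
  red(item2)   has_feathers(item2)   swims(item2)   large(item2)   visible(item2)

Round 1: (vi) [closed(item2) ∧ open(item2) → red(item2)]. New: red(item2).
Round 2: (iii) [red(item2) ∧ locked(item2) → large(item2)]. New: large(item2).
Round 3: (ii) [large(item2) → has_feathers(item2)]. New: has_feathers(item2).
Round 4: (i) [has_feathers(item2) ∧ stale(item2) → swims(item2)]. New: swims(item2).
Derived: large(item2) (round 2), has_feathers(item2) (round 3), swims(item2) (round 4), red(item2) (round 1). visible(item2) never appears in any round.

visible(item2)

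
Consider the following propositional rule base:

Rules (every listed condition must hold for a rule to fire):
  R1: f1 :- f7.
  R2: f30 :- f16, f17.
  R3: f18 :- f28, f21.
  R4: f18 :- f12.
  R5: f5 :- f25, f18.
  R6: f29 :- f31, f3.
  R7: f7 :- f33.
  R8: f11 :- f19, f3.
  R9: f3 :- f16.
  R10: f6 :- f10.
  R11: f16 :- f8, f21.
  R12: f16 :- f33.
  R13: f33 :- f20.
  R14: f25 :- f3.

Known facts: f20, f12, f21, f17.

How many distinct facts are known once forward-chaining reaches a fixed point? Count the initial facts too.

13

[1] R4 [f18 :- f12.]; R13 [f33 :- f20.]. ⇒ new: f18, f33.
[2] R7 [f7 :- f33.]; R12 [f16 :- f33.]. ⇒ new: f7, f16.
[3] R1 [f1 :- f7.]; R2 [f30 :- f16, f17.]; R9 [f3 :- f16.]. ⇒ new: f1, f30, f3.
[4] R14 [f25 :- f3.]. ⇒ new: f25.
[5] R5 [f5 :- f25, f18.]. ⇒ new: f5.
Closure: {f1, f12, f16, f17, f18, f20, f21, f25, f3, f30, f33, f5, f7} — 13 facts.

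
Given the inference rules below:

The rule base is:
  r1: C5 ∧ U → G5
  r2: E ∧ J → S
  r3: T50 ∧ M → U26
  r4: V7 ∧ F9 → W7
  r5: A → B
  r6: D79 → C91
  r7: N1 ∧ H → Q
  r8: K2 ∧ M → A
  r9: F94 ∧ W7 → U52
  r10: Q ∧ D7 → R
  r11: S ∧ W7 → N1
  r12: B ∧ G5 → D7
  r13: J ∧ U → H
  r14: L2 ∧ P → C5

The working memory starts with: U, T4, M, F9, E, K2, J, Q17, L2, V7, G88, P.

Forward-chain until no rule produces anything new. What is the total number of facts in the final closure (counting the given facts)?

Round 1: r2 [E ∧ J → S]; r4 [V7 ∧ F9 → W7]; r8 [K2 ∧ M → A]; r13 [J ∧ U → H]; r14 [L2 ∧ P → C5]. New: S, W7, A, H, C5.
Round 2: r1 [C5 ∧ U → G5]; r5 [A → B]; r11 [S ∧ W7 → N1]. New: G5, B, N1.
Round 3: r7 [N1 ∧ H → Q]; r12 [B ∧ G5 → D7]. New: Q, D7.
Round 4: r10 [Q ∧ D7 → R]. New: R.
Closure: {A, B, C5, D7, E, F9, G5, G88, H, J, K2, L2, M, N1, P, Q, Q17, R, S, T4, U, V7, W7} — 23 facts.

23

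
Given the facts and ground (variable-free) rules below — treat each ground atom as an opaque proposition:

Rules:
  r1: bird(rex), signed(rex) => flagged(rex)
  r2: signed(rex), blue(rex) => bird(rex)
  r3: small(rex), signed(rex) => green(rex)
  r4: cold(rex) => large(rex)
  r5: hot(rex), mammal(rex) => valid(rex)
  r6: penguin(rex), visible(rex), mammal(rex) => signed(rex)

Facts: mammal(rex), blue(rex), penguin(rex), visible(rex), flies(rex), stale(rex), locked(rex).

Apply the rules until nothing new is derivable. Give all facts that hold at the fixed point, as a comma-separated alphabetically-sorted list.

bird(rex), blue(rex), flagged(rex), flies(rex), locked(rex), mammal(rex), penguin(rex), signed(rex), stale(rex), visible(rex)

Round 1 fires r6, giving signed(rex).
Round 2 fires r2, giving bird(rex).
Round 3 fires r1, giving flagged(rex).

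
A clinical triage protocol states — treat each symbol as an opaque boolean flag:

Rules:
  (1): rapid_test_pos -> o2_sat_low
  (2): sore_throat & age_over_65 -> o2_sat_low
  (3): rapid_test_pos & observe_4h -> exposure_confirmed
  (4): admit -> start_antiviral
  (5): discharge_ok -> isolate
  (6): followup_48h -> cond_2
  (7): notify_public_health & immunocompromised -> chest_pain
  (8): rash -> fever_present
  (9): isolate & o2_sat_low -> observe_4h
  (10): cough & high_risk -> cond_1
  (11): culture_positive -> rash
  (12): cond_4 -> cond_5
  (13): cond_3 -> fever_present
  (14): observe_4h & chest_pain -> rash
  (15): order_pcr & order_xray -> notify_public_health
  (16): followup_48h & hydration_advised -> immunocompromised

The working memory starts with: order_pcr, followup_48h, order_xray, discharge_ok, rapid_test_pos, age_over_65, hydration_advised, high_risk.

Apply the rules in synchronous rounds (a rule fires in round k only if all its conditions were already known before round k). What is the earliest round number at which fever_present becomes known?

Round 1 — (1), (5), (6), (15), (16), derive o2_sat_low, isolate, cond_2, notify_public_health, immunocompromised.
Round 2 — (7), (9), derive chest_pain, observe_4h.
Round 3 — (3), (14), derive exposure_confirmed, rash.
Round 4 — (8), derive fever_present.
fever_present first appears in round 4.

4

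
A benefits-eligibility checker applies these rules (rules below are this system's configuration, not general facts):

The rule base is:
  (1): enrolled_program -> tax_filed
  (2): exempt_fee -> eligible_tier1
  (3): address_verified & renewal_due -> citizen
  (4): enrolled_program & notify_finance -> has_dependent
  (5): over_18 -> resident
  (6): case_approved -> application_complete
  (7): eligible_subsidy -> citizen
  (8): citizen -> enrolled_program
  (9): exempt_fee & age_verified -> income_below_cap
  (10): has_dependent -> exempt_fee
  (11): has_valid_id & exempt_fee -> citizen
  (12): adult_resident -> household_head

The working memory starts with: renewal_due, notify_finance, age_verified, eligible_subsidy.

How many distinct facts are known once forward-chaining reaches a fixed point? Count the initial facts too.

11

[1] (7) [eligible_subsidy -> citizen]. ⇒ new: citizen.
[2] (8) [citizen -> enrolled_program]. ⇒ new: enrolled_program.
[3] (1) [enrolled_program -> tax_filed]; (4) [enrolled_program & notify_finance -> has_dependent]. ⇒ new: tax_filed, has_dependent.
[4] (10) [has_dependent -> exempt_fee]. ⇒ new: exempt_fee.
[5] (2) [exempt_fee -> eligible_tier1]; (9) [exempt_fee & age_verified -> income_below_cap]. ⇒ new: eligible_tier1, income_below_cap.
Closure: {age_verified, citizen, eligible_subsidy, eligible_tier1, enrolled_program, exempt_fee, has_dependent, income_below_cap, notify_finance, renewal_due, tax_filed} — 11 facts.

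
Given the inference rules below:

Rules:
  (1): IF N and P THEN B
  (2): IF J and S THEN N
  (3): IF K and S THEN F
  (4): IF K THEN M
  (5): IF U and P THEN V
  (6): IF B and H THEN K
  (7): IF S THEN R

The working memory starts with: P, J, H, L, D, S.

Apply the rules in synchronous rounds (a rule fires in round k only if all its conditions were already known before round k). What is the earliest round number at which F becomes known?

4

[1] (2) [IF J and S THEN N]; (7) [IF S THEN R]. ⇒ new: N, R.
[2] (1) [IF N and P THEN B]. ⇒ new: B.
[3] (6) [IF B and H THEN K]. ⇒ new: K.
[4] (3) [IF K and S THEN F]; (4) [IF K THEN M]. ⇒ new: F, M.
F first appears in round 4.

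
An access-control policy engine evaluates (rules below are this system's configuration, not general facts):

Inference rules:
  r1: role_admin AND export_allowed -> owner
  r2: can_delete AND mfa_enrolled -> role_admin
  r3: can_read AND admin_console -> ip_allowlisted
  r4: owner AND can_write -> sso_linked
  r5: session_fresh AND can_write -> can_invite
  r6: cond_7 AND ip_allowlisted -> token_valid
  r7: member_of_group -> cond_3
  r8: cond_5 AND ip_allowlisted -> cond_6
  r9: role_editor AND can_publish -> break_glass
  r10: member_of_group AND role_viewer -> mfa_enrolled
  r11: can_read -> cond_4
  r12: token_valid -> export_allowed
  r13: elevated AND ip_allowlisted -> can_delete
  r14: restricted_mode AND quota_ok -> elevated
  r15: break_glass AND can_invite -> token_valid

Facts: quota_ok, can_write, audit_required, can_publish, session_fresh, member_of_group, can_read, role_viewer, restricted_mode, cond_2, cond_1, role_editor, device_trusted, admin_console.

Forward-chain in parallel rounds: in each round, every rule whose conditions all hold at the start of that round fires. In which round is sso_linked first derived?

Round 1: r3 [can_read AND admin_console -> ip_allowlisted]; r5 [session_fresh AND can_write -> can_invite]; r7 [member_of_group -> cond_3]; r9 [role_editor AND can_publish -> break_glass]; r10 [member_of_group AND role_viewer -> mfa_enrolled]; r11 [can_read -> cond_4]; r14 [restricted_mode AND quota_ok -> elevated]. Adds ip_allowlisted, can_invite, cond_3, break_glass, mfa_enrolled, cond_4, elevated.
Round 2: r13 [elevated AND ip_allowlisted -> can_delete]; r15 [break_glass AND can_invite -> token_valid]. Adds can_delete, token_valid.
Round 3: r2 [can_delete AND mfa_enrolled -> role_admin]; r12 [token_valid -> export_allowed]. Adds role_admin, export_allowed.
Round 4: r1 [role_admin AND export_allowed -> owner]. Adds owner.
Round 5: r4 [owner AND can_write -> sso_linked]. Adds sso_linked.
sso_linked first appears in round 5.

5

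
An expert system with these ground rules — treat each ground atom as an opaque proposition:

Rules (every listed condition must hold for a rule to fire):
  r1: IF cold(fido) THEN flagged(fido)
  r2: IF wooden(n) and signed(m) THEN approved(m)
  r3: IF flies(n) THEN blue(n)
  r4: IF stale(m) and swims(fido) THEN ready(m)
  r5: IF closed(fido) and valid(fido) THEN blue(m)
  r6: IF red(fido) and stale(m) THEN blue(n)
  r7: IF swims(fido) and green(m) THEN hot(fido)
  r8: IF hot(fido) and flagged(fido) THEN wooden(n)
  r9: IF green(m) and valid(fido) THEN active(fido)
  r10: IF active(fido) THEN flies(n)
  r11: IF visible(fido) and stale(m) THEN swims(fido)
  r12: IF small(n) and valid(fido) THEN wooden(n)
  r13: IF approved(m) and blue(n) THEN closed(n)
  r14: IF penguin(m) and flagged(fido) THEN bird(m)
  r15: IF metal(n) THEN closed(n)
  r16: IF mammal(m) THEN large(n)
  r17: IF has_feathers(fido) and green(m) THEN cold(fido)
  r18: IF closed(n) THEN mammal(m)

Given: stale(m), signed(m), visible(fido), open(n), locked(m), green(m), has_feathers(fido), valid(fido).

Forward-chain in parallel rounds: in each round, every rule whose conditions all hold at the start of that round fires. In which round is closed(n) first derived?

Round 1: r9 [IF green(m) and valid(fido) THEN active(fido)]; r11 [IF visible(fido) and stale(m) THEN swims(fido)]; r17 [IF has_feathers(fido) and green(m) THEN cold(fido)]. New: active(fido), swims(fido), cold(fido).
Round 2: r1 [IF cold(fido) THEN flagged(fido)]; r4 [IF stale(m) and swims(fido) THEN ready(m)]; r7 [IF swims(fido) and green(m) THEN hot(fido)]; r10 [IF active(fido) THEN flies(n)]. New: flagged(fido), ready(m), hot(fido), flies(n).
Round 3: r3 [IF flies(n) THEN blue(n)]; r8 [IF hot(fido) and flagged(fido) THEN wooden(n)]. New: blue(n), wooden(n).
Round 4: r2 [IF wooden(n) and signed(m) THEN approved(m)]. New: approved(m).
Round 5: r13 [IF approved(m) and blue(n) THEN closed(n)]. New: closed(n).
closed(n) first appears in round 5.

5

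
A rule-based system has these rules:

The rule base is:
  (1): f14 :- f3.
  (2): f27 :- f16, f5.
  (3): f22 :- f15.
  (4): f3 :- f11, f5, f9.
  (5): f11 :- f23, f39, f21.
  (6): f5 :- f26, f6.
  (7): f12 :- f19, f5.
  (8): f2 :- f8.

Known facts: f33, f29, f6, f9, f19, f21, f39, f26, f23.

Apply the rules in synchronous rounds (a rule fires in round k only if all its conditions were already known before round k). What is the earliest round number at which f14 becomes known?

Round 1: (5) [f11 :- f23, f39, f21.]; (6) [f5 :- f26, f6.]. New: f11, f5.
Round 2: (4) [f3 :- f11, f5, f9.]; (7) [f12 :- f19, f5.]. New: f3, f12.
Round 3: (1) [f14 :- f3.]. New: f14.
f14 first appears in round 3.

3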